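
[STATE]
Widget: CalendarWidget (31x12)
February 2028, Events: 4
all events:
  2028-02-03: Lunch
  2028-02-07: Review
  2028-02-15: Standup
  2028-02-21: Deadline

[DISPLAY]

         February 2028         
Mo Tu We Th Fr Sa Su           
    1  2  3*  4  5  6          
 7*  8  9 10 11 12 13          
14 15* 16 17 18 19 20          
21* 22 23 24 25 26 27          
28 29                          
                               
                               
                               
                               
                               


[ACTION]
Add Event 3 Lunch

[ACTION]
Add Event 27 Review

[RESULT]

         February 2028         
Mo Tu We Th Fr Sa Su           
    1  2  3*  4  5  6          
 7*  8  9 10 11 12 13          
14 15* 16 17 18 19 20          
21* 22 23 24 25 26 27*         
28 29                          
                               
                               
                               
                               
                               


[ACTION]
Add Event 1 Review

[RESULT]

         February 2028         
Mo Tu We Th Fr Sa Su           
    1*  2  3*  4  5  6         
 7*  8  9 10 11 12 13          
14 15* 16 17 18 19 20          
21* 22 23 24 25 26 27*         
28 29                          
                               
                               
                               
                               
                               


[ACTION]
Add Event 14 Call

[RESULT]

         February 2028         
Mo Tu We Th Fr Sa Su           
    1*  2  3*  4  5  6         
 7*  8  9 10 11 12 13          
14* 15* 16 17 18 19 20         
21* 22 23 24 25 26 27*         
28 29                          
                               
                               
                               
                               
                               


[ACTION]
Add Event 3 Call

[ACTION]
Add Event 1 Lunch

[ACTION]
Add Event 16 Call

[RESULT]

         February 2028         
Mo Tu We Th Fr Sa Su           
    1*  2  3*  4  5  6         
 7*  8  9 10 11 12 13          
14* 15* 16* 17 18 19 20        
21* 22 23 24 25 26 27*         
28 29                          
                               
                               
                               
                               
                               


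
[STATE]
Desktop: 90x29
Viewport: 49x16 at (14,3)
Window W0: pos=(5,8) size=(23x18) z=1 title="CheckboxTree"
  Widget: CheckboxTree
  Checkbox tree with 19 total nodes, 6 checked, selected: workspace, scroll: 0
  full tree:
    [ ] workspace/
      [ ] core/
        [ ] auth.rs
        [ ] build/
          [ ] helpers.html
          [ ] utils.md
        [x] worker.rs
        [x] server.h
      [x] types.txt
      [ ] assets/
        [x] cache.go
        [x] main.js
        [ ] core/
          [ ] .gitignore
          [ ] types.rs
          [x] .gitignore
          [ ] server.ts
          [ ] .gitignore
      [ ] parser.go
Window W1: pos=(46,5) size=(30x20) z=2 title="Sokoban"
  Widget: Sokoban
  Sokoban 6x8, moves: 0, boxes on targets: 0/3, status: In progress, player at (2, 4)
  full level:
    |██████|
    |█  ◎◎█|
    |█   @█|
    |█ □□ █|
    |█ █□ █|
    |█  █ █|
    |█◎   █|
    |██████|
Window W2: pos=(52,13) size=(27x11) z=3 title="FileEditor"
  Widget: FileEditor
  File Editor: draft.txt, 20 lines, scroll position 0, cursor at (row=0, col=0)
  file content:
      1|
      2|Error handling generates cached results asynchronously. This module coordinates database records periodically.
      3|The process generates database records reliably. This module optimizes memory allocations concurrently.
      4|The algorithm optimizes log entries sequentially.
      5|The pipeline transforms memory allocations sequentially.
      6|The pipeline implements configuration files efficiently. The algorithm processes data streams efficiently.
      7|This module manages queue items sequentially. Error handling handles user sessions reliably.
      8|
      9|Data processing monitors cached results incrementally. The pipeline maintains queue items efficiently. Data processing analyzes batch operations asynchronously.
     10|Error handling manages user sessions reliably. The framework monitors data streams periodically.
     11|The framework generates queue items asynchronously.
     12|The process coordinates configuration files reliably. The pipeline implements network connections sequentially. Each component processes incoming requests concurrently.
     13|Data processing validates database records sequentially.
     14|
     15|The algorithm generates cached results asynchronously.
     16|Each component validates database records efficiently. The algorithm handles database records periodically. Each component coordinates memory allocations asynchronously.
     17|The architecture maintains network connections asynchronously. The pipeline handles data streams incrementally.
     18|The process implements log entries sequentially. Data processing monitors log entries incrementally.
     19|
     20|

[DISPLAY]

                                                 
                                                 
                                ┏━━━━━━━━━━━━━━━━
                                ┃ Sokoban        
                                ┠────────────────
━━━━━━━━━━━━━┓                  ┃██████          
xTree        ┃                  ┃█  ◎◎█          
─────────────┨                  ┃█   @█          
kspace/      ┃                  ┃█ □□ █          
ore/         ┃                  ┃█ █□ █          
 auth.rs     ┃                  ┃█  █ ┏━━━━━━━━━━
 build/      ┃                  ┃█◎   ┃ FileEdito
 ] helpers.ht┃                  ┃█████┠──────────
 ] utils.md  ┃                  ┃Moves┃█         
 worker.rs   ┃                  ┃     ┃Error hand
 server.h    ┃                  ┃     ┃The proces


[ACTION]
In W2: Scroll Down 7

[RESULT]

                                                 
                                                 
                                ┏━━━━━━━━━━━━━━━━
                                ┃ Sokoban        
                                ┠────────────────
━━━━━━━━━━━━━┓                  ┃██████          
xTree        ┃                  ┃█  ◎◎█          
─────────────┨                  ┃█   @█          
kspace/      ┃                  ┃█ □□ █          
ore/         ┃                  ┃█ █□ █          
 auth.rs     ┃                  ┃█  █ ┏━━━━━━━━━━
 build/      ┃                  ┃█◎   ┃ FileEdito
 ] helpers.ht┃                  ┃█████┠──────────
 ] utils.md  ┃                  ┃Moves┃          
 worker.rs   ┃                  ┃     ┃Data proce
 server.h    ┃                  ┃     ┃Error hand


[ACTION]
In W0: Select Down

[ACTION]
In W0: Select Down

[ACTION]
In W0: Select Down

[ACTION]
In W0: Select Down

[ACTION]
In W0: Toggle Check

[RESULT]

                                                 
                                                 
                                ┏━━━━━━━━━━━━━━━━
                                ┃ Sokoban        
                                ┠────────────────
━━━━━━━━━━━━━┓                  ┃██████          
xTree        ┃                  ┃█  ◎◎█          
─────────────┨                  ┃█   @█          
kspace/      ┃                  ┃█ □□ █          
ore/         ┃                  ┃█ █□ █          
 auth.rs     ┃                  ┃█  █ ┏━━━━━━━━━━
 build/      ┃                  ┃█◎   ┃ FileEdito
x] helpers.ht┃                  ┃█████┠──────────
 ] utils.md  ┃                  ┃Moves┃          
 worker.rs   ┃                  ┃     ┃Data proce
 server.h    ┃                  ┃     ┃Error hand


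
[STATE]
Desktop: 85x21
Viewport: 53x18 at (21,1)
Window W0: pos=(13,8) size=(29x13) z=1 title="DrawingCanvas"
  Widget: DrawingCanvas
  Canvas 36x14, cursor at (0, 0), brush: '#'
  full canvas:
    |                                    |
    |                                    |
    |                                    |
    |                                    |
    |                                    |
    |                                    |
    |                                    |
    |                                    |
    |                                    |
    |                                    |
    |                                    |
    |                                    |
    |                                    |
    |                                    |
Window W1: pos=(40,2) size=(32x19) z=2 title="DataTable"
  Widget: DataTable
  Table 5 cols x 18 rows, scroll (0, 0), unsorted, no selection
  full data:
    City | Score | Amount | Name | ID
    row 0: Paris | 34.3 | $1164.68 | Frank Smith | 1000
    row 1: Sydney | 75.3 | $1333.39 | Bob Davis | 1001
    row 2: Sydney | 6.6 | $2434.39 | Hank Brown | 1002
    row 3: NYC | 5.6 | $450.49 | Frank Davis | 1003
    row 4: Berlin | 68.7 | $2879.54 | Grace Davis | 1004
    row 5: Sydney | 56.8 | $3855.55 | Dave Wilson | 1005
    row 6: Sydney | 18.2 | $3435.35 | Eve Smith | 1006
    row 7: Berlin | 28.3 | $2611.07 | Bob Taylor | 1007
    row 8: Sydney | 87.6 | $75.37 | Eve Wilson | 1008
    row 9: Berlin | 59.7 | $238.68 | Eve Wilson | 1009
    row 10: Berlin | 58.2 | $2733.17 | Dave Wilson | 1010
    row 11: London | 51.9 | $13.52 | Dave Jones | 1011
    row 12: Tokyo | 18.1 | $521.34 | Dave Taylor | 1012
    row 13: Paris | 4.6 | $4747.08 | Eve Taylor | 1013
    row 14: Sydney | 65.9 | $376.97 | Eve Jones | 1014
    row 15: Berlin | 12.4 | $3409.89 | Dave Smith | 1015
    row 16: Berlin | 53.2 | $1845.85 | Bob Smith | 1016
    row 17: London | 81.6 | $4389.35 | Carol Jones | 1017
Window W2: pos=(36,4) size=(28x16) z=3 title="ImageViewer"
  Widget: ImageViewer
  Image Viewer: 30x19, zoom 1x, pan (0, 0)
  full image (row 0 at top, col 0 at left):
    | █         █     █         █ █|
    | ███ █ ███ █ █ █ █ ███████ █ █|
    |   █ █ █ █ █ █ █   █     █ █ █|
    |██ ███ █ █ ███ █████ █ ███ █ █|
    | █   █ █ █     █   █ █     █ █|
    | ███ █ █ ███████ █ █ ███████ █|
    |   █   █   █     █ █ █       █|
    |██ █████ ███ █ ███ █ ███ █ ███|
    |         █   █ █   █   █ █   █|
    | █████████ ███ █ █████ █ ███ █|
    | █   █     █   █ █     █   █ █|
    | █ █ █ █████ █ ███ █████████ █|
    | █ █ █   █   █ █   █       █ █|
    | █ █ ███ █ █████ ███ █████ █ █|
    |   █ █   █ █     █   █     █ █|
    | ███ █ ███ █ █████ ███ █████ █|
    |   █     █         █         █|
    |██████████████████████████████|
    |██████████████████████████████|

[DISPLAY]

                                                     
                   ┏━━━━━━━━━━━━━━━━━━━━━━━━━━━━━━┓  
                   ┃ DataTable                    ┃  
               ┏━━━━━━━━━━━━━━━━━━━━━━━━━━┓───────┨  
               ┃ ImageViewer              ┃ame    ┃  
               ┠──────────────────────────┨───────┃  
               ┃ █         █     █        ┃rank Sm┃  
━━━━━━━━━━━━━━━┃ ███ █ ███ █ █ █ █ ███████┃ob Davi┃  
gCanvas        ┃   █ █ █ █ █ █ █   █     █┃ank Bro┃  
───────────────┃██ ███ █ █ ███ █████ █ ███┃rank Da┃  
               ┃ █   █ █ █     █   █ █    ┃race Da┃  
               ┃ ███ █ █ ███████ █ █ █████┃ave Wil┃  
               ┃   █   █   █     █ █ █    ┃ve Smit┃  
               ┃██ █████ ███ █ ███ █ ███ █┃ob Tayl┃  
               ┃         █   █ █   █   █ █┃ve Wils┃  
               ┃ █████████ ███ █ █████ █ █┃ve Wils┃  
               ┃ █   █     █   █ █     █  ┃ave Wil┃  
               ┃ █ █ █ █████ █ ███ ███████┃ave Jon┃  


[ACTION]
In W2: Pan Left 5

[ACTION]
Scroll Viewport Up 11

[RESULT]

                                                     
                                                     
                   ┏━━━━━━━━━━━━━━━━━━━━━━━━━━━━━━┓  
                   ┃ DataTable                    ┃  
               ┏━━━━━━━━━━━━━━━━━━━━━━━━━━┓───────┨  
               ┃ ImageViewer              ┃ame    ┃  
               ┠──────────────────────────┨───────┃  
               ┃ █         █     █        ┃rank Sm┃  
━━━━━━━━━━━━━━━┃ ███ █ ███ █ █ █ █ ███████┃ob Davi┃  
gCanvas        ┃   █ █ █ █ █ █ █   █     █┃ank Bro┃  
───────────────┃██ ███ █ █ ███ █████ █ ███┃rank Da┃  
               ┃ █   █ █ █     █   █ █    ┃race Da┃  
               ┃ ███ █ █ ███████ █ █ █████┃ave Wil┃  
               ┃   █   █   █     █ █ █    ┃ve Smit┃  
               ┃██ █████ ███ █ ███ █ ███ █┃ob Tayl┃  
               ┃         █   █ █   █   █ █┃ve Wils┃  
               ┃ █████████ ███ █ █████ █ █┃ve Wils┃  
               ┃ █   █     █   █ █     █  ┃ave Wil┃  


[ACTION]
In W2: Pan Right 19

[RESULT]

                                                     
                                                     
                   ┏━━━━━━━━━━━━━━━━━━━━━━━━━━━━━━┓  
                   ┃ DataTable                    ┃  
               ┏━━━━━━━━━━━━━━━━━━━━━━━━━━┓───────┨  
               ┃ ImageViewer              ┃ame    ┃  
               ┠──────────────────────────┨───────┃  
               ┃        █ █               ┃rank Sm┃  
━━━━━━━━━━━━━━━┃███████ █ █               ┃ob Davi┃  
gCanvas        ┃█     █ █ █               ┃ank Bro┃  
───────────────┃█ █ ███ █ █               ┃rank Da┃  
               ┃█ █     █ █               ┃race Da┃  
               ┃█ ███████ █               ┃ave Wil┃  
               ┃█ █       █               ┃ve Smit┃  
               ┃█ ███ █ ███               ┃ob Tayl┃  
               ┃█   █ █   █               ┃ve Wils┃  
               ┃███ █ ███ █               ┃ve Wils┃  
               ┃    █   █ █               ┃ave Wil┃  


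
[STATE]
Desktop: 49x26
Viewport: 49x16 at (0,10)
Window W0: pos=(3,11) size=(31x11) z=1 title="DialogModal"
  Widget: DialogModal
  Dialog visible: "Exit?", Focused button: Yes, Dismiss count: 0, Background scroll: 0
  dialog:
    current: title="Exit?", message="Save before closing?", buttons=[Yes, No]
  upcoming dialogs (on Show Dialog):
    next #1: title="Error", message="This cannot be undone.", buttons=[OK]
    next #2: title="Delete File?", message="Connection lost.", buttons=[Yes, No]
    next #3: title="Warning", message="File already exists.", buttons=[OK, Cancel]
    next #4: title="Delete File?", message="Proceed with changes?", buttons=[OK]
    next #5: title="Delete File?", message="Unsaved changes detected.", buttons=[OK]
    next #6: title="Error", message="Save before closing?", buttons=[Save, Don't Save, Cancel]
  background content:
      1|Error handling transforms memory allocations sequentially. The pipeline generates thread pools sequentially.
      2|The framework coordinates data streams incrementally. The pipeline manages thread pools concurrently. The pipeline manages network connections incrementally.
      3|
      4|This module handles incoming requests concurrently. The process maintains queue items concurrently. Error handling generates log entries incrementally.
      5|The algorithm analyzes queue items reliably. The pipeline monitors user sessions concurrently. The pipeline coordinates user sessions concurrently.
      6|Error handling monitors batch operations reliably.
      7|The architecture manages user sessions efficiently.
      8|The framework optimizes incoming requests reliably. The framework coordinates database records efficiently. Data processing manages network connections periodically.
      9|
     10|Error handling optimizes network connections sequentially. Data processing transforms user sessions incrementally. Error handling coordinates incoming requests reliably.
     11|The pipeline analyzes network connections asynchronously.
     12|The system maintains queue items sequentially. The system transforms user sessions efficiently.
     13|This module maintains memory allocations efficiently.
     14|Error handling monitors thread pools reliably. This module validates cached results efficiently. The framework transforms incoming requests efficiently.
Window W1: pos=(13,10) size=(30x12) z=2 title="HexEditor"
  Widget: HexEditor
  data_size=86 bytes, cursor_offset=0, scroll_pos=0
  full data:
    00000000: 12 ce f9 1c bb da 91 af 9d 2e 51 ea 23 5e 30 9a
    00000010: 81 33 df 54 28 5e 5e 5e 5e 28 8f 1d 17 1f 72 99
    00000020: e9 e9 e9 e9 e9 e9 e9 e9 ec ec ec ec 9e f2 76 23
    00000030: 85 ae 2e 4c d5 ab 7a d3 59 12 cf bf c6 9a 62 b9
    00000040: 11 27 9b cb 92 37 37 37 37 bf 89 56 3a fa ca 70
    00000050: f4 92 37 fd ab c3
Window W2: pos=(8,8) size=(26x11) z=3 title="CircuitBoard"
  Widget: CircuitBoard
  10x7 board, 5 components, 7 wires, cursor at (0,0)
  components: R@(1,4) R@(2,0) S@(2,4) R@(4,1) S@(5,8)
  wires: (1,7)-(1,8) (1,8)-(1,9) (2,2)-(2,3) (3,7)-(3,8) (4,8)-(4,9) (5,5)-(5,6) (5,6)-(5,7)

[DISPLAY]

        ┠────────────────────────┨━━━━━━━━┓      
   ┏━━━━┃   0 1 2 3 4 5 6 7 8 9  ┃        ┃      
   ┃ Dia┃0  [.]                  ┃────────┨      
   ┠────┃                        ┃c bb da ┃      
   ┃Erro┃1                   R   ┃4 28 5e ┃      
   ┃Th┌─┃                        ┃9 e9 e9 ┃      
   ┃  │ ┃2   R       · ─ ·   S   ┃c d5 ab ┃      
   ┃Th│ ┃                        ┃b 92 37 ┃      
   ┃Th│ ┗━━━━━━━━━━━━━━━━━━━━━━━━┛d ab c3 ┃      
   ┃Er└──────┃                            ┃      
   ┃The archi┃                            ┃      
   ┗━━━━━━━━━┗━━━━━━━━━━━━━━━━━━━━━━━━━━━━┛      
                                                 
                                                 
                                                 
                                                 


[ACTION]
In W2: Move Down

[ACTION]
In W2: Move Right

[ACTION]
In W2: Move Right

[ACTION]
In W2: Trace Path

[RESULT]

        ┠────────────────────────┨━━━━━━━━┓      
   ┏━━━━┃   0 1 2 3 4 5 6 7 8 9  ┃        ┃      
   ┃ Dia┃0                       ┃────────┨      
   ┠────┃                        ┃c bb da ┃      
   ┃Erro┃1          [.]      R   ┃4 28 5e ┃      
   ┃Th┌─┃                        ┃9 e9 e9 ┃      
   ┃  │ ┃2   R       · ─ ·   S   ┃c d5 ab ┃      
   ┃Th│ ┃                        ┃b 92 37 ┃      
   ┃Th│ ┗━━━━━━━━━━━━━━━━━━━━━━━━┛d ab c3 ┃      
   ┃Er└──────┃                            ┃      
   ┃The archi┃                            ┃      
   ┗━━━━━━━━━┗━━━━━━━━━━━━━━━━━━━━━━━━━━━━┛      
                                                 
                                                 
                                                 
                                                 


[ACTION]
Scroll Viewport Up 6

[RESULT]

                                                 
                                                 
                                                 
                                                 
        ┏━━━━━━━━━━━━━━━━━━━━━━━━┓               
        ┃ CircuitBoard           ┃               
        ┠────────────────────────┨━━━━━━━━┓      
   ┏━━━━┃   0 1 2 3 4 5 6 7 8 9  ┃        ┃      
   ┃ Dia┃0                       ┃────────┨      
   ┠────┃                        ┃c bb da ┃      
   ┃Erro┃1          [.]      R   ┃4 28 5e ┃      
   ┃Th┌─┃                        ┃9 e9 e9 ┃      
   ┃  │ ┃2   R       · ─ ·   S   ┃c d5 ab ┃      
   ┃Th│ ┃                        ┃b 92 37 ┃      
   ┃Th│ ┗━━━━━━━━━━━━━━━━━━━━━━━━┛d ab c3 ┃      
   ┃Er└──────┃                            ┃      


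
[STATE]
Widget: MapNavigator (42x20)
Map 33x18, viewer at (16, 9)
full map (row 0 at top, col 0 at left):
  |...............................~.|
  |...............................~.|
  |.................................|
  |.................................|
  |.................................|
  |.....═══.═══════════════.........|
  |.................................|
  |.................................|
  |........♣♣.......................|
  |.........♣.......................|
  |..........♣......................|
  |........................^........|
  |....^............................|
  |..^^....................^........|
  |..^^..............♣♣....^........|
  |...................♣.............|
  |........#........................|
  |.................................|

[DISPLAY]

                                          
     ...............................~.    
     ...............................~.    
     .................................    
     .................................    
     .................................    
     .....═══.═══════════════.........    
     .................................    
     .................................    
     ........♣♣.......................    
     .........♣......@................    
     ..........♣......................    
     ........................^........    
     ....^............................    
     ..^^....................^........    
     ..^^..............♣♣....^........    
     ...................♣.............    
     ........#........................    
     .................................    
                                          


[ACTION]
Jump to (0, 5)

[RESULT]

                                          
                                          
                                          
                                          
                                          
                     .....................
                     .....................
                     .....................
                     .....................
                     .....................
                     @....═══.════════════
                     .....................
                     .....................
                     ........♣♣...........
                     .........♣...........
                     ..........♣..........
                     .....................
                     ....^................
                     ..^^.................
                     ..^^..............♣♣.


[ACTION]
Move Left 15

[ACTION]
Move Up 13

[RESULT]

                                          
                                          
                                          
                                          
                                          
                                          
                                          
                                          
                                          
                                          
                     @....................
                     .....................
                     .....................
                     .....................
                     .....................
                     .....═══.════════════
                     .....................
                     .....................
                     ........♣♣...........
                     .........♣...........


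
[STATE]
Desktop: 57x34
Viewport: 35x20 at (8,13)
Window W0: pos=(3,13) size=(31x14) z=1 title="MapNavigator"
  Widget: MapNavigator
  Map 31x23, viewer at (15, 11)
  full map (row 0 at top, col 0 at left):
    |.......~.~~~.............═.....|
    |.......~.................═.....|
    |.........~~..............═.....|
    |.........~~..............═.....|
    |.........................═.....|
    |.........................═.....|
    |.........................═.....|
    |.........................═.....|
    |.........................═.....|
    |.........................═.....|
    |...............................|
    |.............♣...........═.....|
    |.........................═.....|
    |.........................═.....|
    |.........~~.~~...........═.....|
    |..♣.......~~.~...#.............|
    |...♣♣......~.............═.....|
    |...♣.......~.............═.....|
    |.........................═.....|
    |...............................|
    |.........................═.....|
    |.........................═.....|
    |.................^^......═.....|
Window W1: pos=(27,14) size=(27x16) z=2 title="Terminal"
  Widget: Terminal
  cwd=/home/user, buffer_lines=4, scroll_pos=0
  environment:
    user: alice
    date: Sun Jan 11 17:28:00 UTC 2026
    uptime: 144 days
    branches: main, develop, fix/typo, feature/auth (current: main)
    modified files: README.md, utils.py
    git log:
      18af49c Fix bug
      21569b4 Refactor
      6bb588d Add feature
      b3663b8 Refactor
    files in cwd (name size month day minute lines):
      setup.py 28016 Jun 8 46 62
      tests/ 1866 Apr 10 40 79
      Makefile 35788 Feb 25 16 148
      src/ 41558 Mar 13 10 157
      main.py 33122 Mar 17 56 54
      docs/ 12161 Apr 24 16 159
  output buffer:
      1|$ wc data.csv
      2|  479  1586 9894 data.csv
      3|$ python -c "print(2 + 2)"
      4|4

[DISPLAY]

━━━━━━━━━━━━━━━━━━━━━━━━━┓         
Navigator          ┏━━━━━━━━━━━━━━━
───────────────────┃ Terminal      
...................┠───────────────
...................┃$ wc data.csv  
...................┃  479  1586 989
...................┃$ python -c "pr
...................┃4              
........♣.@........┃$ █            
...................┃               
...................┃               
....~~.~~..........┃               
.....~~.~...#......┃               
━━━━━━━━━━━━━━━━━━━┃               
                   ┃               
                   ┃               
                   ┗━━━━━━━━━━━━━━━
                                   
                                   
                                   


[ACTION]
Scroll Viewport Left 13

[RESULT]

   ┏━━━━━━━━━━━━━━━━━━━━━━━━━━━━━┓ 
   ┃ MapNavigator          ┏━━━━━━━
   ┠───────────────────────┃ Termin
   ┃.......................┠───────
   ┃.......................┃$ wc da
   ┃.......................┃  479  
   ┃.......................┃$ pytho
   ┃.......................┃4      
   ┃............♣.@........┃$ █    
   ┃.......................┃       
   ┃.......................┃       
   ┃........~~.~~..........┃       
   ┃.♣.......~~.~...#......┃       
   ┗━━━━━━━━━━━━━━━━━━━━━━━┃       
                           ┃       
                           ┃       
                           ┗━━━━━━━
                                   
                                   
                                   


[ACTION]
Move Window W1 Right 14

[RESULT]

   ┏━━━━━━━━━━━━━━━━━━━━━━━━━━━━━┓ 
   ┃ MapNavigator             ┏━━━━
   ┠──────────────────────────┃ Ter
   ┃........................═.┠────
   ┃........................═.┃$ wc
   ┃........................═.┃  47
   ┃........................═.┃$ py
   ┃..........................┃4   
   ┃............♣.@.........═.┃$ █ 
   ┃........................═.┃    
   ┃........................═.┃    
   ┃........~~.~~...........═.┃    
   ┃.♣.......~~.~...#.........┃    
   ┗━━━━━━━━━━━━━━━━━━━━━━━━━━┃    
                              ┃    
                              ┃    
                              ┗━━━━
                                   
                                   
                                   


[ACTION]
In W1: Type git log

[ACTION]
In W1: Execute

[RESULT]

   ┏━━━━━━━━━━━━━━━━━━━━━━━━━━━━━┓ 
   ┃ MapNavigator             ┏━━━━
   ┠──────────────────────────┃ Ter
   ┃........................═.┠────
   ┃........................═.┃$ wc
   ┃........................═.┃  47
   ┃........................═.┃$ py
   ┃..........................┃4   
   ┃............♣.@.........═.┃$ gi
   ┃........................═.┃18af
   ┃........................═.┃2156
   ┃........~~.~~...........═.┃6bb5
   ┃.♣.......~~.~...#.........┃b366
   ┗━━━━━━━━━━━━━━━━━━━━━━━━━━┃$ █ 
                              ┃    
                              ┃    
                              ┗━━━━
                                   
                                   
                                   


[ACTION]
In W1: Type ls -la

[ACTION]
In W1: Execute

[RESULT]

   ┏━━━━━━━━━━━━━━━━━━━━━━━━━━━━━┓ 
   ┃ MapNavigator             ┏━━━━
   ┠──────────────────────────┃ Ter
   ┃........................═.┠────
   ┃........................═.┃18af
   ┃........................═.┃2156
   ┃........................═.┃6bb5
   ┃..........................┃b366
   ┃............♣.@.........═.┃$ ls
   ┃........................═.┃-rw-
   ┃........................═.┃drwx
   ┃........~~.~~...........═.┃-rw-
   ┃.♣.......~~.~...#.........┃drwx
   ┗━━━━━━━━━━━━━━━━━━━━━━━━━━┃-rw-
                              ┃drwx
                              ┃$ █ 
                              ┗━━━━
                                   
                                   
                                   


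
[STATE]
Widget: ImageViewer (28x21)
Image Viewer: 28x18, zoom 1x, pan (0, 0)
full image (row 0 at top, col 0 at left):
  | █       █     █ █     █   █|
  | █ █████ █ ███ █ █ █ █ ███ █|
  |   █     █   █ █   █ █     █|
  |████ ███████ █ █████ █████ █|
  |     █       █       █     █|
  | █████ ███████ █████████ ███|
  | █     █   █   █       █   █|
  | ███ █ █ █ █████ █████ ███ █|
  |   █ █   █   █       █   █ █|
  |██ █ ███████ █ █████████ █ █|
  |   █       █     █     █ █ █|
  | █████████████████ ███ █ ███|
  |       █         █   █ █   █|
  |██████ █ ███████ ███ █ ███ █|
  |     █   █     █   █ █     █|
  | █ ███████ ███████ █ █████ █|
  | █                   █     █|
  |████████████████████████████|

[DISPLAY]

 █       █     █ █     █   █
 █ █████ █ ███ █ █ █ █ ███ █
   █     █   █ █   █ █     █
████ ███████ █ █████ █████ █
     █       █       █     █
 █████ ███████ █████████ ███
 █     █   █   █       █   █
 ███ █ █ █ █████ █████ ███ █
   █ █   █   █       █   █ █
██ █ ███████ █ █████████ █ █
   █       █     █     █ █ █
 █████████████████ ███ █ ███
       █         █   █ █   █
██████ █ ███████ ███ █ ███ █
     █   █     █   █ █     █
 █ ███████ ███████ █ █████ █
 █                   █     █
████████████████████████████
                            
                            
                            


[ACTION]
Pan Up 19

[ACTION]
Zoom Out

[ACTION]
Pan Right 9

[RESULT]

█     █ █     █   █         
█ ███ █ █ █ █ ███ █         
█   █ █   █ █     █         
███ █ █████ █████ █         
    █       █     █         
█████ █████████ ███         
  █   █       █   █         
█ █████ █████ ███ █         
█   █       █   █ █         
███ █ █████████ █ █         
  █     █     █ █ █         
█████████ ███ █ ███         
        █   █ █   █         
███████ ███ █ ███ █         
█     █   █ █     █         
█ ███████ █ █████ █         
            █     █         
███████████████████         
                            
                            
                            


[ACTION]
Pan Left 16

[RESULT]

 █       █     █ █     █   █
 █ █████ █ ███ █ █ █ █ ███ █
   █     █   █ █   █ █     █
████ ███████ █ █████ █████ █
     █       █       █     █
 █████ ███████ █████████ ███
 █     █   █   █       █   █
 ███ █ █ █ █████ █████ ███ █
   █ █   █   █       █   █ █
██ █ ███████ █ █████████ █ █
   █       █     █     █ █ █
 █████████████████ ███ █ ███
       █         █   █ █   █
██████ █ ███████ ███ █ ███ █
     █   █     █   █ █     █
 █ ███████ ███████ █ █████ █
 █                   █     █
████████████████████████████
                            
                            
                            


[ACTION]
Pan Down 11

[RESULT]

 █████████████████ ███ █ ███
       █         █   █ █   █
██████ █ ███████ ███ █ ███ █
     █   █     █   █ █     █
 █ ███████ ███████ █ █████ █
 █                   █     █
████████████████████████████
                            
                            
                            
                            
                            
                            
                            
                            
                            
                            
                            
                            
                            
                            


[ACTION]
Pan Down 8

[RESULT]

                            
                            
                            
                            
                            
                            
                            
                            
                            
                            
                            
                            
                            
                            
                            
                            
                            
                            
                            
                            
                            


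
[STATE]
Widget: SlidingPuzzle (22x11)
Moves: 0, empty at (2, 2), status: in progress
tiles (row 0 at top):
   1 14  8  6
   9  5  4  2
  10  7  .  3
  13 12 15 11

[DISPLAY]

┌────┬────┬────┬────┐ 
│  1 │ 14 │  8 │  6 │ 
├────┼────┼────┼────┤ 
│  9 │  5 │  4 │  2 │ 
├────┼────┼────┼────┤ 
│ 10 │  7 │    │  3 │ 
├────┼────┼────┼────┤ 
│ 13 │ 12 │ 15 │ 11 │ 
└────┴────┴────┴────┘ 
Moves: 0              
                      


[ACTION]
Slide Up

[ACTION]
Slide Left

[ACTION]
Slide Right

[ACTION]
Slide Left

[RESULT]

┌────┬────┬────┬────┐ 
│  1 │ 14 │  8 │  6 │ 
├────┼────┼────┼────┤ 
│  9 │  5 │  4 │  2 │ 
├────┼────┼────┼────┤ 
│ 10 │  7 │ 15 │  3 │ 
├────┼────┼────┼────┤ 
│ 13 │ 12 │ 11 │    │ 
└────┴────┴────┴────┘ 
Moves: 4              
                      


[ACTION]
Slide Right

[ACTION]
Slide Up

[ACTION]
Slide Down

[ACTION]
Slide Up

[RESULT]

┌────┬────┬────┬────┐ 
│  1 │ 14 │  8 │  6 │ 
├────┼────┼────┼────┤ 
│  9 │  5 │  4 │  2 │ 
├────┼────┼────┼────┤ 
│ 10 │  7 │ 15 │  3 │ 
├────┼────┼────┼────┤ 
│ 13 │ 12 │    │ 11 │ 
└────┴────┴────┴────┘ 
Moves: 7              
                      
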